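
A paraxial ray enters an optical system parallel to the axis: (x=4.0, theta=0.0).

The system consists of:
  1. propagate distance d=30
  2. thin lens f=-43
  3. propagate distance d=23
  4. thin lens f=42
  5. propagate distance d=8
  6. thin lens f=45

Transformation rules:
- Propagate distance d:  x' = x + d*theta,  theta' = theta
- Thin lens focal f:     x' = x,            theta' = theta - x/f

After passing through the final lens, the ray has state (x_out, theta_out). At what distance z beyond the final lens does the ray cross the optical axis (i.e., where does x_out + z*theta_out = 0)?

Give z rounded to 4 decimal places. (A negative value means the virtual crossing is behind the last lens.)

Answer: 31.7213

Derivation:
Initial: x=4.0000 theta=0.0000
After 1 (propagate distance d=30): x=4.0000 theta=0.0000
After 2 (thin lens f=-43): x=4.0000 theta=4/43 (≈0.0930)
After 3 (propagate distance d=23): x=264/43 (≈6.1395) theta=4/43 (≈0.0930)
After 4 (thin lens f=42): x=264/43 (≈6.1395) theta=-16/301 (≈-0.0532)
After 5 (propagate distance d=8): x=40/7 (≈5.7143) theta=-16/301 (≈-0.0532)
After 6 (thin lens f=45): x=40/7 (≈5.7143) theta=-488/2709 (≈-0.1801)
z_focus = -x_out/theta_out = -(40/7)/(-488/2709) = 1935/61 ≈ 31.7213
Rounded to 4 decimal places: z = 31.7213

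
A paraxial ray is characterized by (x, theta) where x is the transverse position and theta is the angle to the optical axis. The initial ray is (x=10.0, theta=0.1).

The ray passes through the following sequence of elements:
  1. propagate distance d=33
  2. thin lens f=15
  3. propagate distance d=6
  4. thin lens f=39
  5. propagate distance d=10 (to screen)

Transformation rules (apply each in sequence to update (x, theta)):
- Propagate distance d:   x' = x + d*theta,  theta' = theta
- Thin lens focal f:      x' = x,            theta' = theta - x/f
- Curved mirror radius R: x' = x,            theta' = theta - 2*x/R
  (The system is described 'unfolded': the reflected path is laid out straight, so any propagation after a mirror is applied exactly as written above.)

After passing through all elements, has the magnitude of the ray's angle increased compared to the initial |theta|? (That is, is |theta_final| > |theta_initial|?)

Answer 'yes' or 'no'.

Answer: yes

Derivation:
Initial: x=10.0000 theta=0.1000
After 1 (propagate distance d=33): x=13.3000 theta=0.1000
After 2 (thin lens f=15): x=13.3000 theta=-59/75 (≈-0.7867)
After 3 (propagate distance d=6): x=8.5800 theta=-59/75 (≈-0.7867)
After 4 (thin lens f=39): x=8.5800 theta=-151/150 (≈-1.0067)
After 5 (propagate distance d=10 (to screen)): x=-223/150 (≈-1.4867) theta=-151/150 (≈-1.0067)
|theta_initial|=0.1000 |theta_final|=151/150 (≈1.0067) -> increased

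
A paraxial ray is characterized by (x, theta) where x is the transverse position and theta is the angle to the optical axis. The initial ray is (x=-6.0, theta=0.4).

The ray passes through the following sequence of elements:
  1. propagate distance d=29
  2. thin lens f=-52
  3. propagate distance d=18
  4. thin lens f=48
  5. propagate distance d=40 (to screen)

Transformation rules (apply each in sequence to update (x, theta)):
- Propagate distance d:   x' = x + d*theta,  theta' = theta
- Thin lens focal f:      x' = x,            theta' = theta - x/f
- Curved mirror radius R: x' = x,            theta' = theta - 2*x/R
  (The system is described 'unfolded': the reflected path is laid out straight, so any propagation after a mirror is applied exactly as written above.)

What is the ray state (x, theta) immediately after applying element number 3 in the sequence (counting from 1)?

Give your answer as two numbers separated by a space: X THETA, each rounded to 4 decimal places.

Initial: x=-6.0000 theta=0.4000
After 1 (propagate distance d=29): x=5.6000 theta=0.4000
After 2 (thin lens f=-52): x=5.6000 theta=33/65 (≈0.5077)
After 3 (propagate distance d=18): x=958/65 (≈14.7385) theta=33/65 (≈0.5077)
Rounded to 4 decimal places: x = 14.7385, theta = 0.5077

Answer: 14.7385 0.5077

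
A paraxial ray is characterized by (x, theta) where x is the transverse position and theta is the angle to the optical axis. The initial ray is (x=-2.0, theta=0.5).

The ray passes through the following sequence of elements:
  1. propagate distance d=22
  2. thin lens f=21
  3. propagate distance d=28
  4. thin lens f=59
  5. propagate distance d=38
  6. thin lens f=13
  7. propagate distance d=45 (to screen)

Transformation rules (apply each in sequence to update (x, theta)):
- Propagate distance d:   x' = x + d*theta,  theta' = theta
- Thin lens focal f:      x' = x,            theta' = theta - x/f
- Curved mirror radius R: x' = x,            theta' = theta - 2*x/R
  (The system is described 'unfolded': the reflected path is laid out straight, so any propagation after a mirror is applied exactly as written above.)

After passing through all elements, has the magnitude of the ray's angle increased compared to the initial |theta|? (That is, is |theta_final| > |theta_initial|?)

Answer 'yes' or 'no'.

Initial: x=-2.0000 theta=0.5000
After 1 (propagate distance d=22): x=9.0000 theta=0.5000
After 2 (thin lens f=21): x=9.0000 theta=1/14 (≈0.0714)
After 3 (propagate distance d=28): x=11.0000 theta=1/14 (≈0.0714)
After 4 (thin lens f=59): x=11.0000 theta=-95/826 (≈-0.1150)
After 5 (propagate distance d=38): x=2738/413 (≈6.6295) theta=-95/826 (≈-0.1150)
After 6 (thin lens f=13): x=2738/413 (≈6.6295) theta=-6711/10738 (≈-0.6250)
After 7 (propagate distance d=45 (to screen)): x=-230807/10738 (≈-21.4944) theta=-6711/10738 (≈-0.6250)
|theta_initial|=0.5000 |theta_final|=6711/10738 (≈0.6250) -> increased

Answer: yes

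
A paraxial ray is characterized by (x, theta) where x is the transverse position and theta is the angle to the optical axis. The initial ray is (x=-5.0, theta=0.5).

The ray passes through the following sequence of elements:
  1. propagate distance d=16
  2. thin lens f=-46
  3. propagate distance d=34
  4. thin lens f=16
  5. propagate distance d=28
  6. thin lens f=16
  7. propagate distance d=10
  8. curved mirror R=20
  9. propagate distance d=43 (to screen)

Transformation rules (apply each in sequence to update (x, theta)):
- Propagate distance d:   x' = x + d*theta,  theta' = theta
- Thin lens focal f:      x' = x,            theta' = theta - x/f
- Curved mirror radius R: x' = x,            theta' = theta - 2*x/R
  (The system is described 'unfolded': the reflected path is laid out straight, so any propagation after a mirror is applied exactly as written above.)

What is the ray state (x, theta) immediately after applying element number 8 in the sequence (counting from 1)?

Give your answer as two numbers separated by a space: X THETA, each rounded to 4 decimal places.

Initial: x=-5.0000 theta=0.5000
After 1 (propagate distance d=16): x=3.0000 theta=0.5000
After 2 (thin lens f=-46): x=3.0000 theta=13/23 (≈0.5652)
After 3 (propagate distance d=34): x=511/23 (≈22.2174) theta=13/23 (≈0.5652)
After 4 (thin lens f=16): x=511/23 (≈22.2174) theta=-303/368 (≈-0.8234)
After 5 (propagate distance d=28): x=-77/92 (≈-0.8370) theta=-303/368 (≈-0.8234)
After 6 (thin lens f=16): x=-77/92 (≈-0.8370) theta=-1135/1472 (≈-0.7711)
After 7 (propagate distance d=10): x=-6291/736 (≈-8.5476) theta=-1135/1472 (≈-0.7711)
After 8 (curved mirror R=20): x=-6291/736 (≈-8.5476) theta=77/920 (≈0.0837)
Rounded to 4 decimal places: x = -8.5476, theta = 0.0837

Answer: -8.5476 0.0837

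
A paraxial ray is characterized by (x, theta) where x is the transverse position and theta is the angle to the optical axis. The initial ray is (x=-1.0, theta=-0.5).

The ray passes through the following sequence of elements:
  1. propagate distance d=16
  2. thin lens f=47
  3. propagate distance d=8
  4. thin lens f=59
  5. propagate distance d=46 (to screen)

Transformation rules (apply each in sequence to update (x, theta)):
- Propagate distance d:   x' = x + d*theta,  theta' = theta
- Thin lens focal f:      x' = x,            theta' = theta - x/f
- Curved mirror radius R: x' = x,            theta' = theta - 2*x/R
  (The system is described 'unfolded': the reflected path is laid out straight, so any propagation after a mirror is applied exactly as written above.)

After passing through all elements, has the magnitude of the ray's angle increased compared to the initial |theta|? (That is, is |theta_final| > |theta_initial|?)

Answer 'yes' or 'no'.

Initial: x=-1.0000 theta=-0.5000
After 1 (propagate distance d=16): x=-9.0000 theta=-0.5000
After 2 (thin lens f=47): x=-9.0000 theta=-29/94 (≈-0.3085)
After 3 (propagate distance d=8): x=-539/47 (≈-11.4681) theta=-29/94 (≈-0.3085)
After 4 (thin lens f=59): x=-539/47 (≈-11.4681) theta=-633/5546 (≈-0.1141)
After 5 (propagate distance d=46 (to screen)): x=-46360/2773 (≈-16.7184) theta=-633/5546 (≈-0.1141)
|theta_initial|=0.5000 |theta_final|=633/5546 (≈0.1141) -> not increased

Answer: no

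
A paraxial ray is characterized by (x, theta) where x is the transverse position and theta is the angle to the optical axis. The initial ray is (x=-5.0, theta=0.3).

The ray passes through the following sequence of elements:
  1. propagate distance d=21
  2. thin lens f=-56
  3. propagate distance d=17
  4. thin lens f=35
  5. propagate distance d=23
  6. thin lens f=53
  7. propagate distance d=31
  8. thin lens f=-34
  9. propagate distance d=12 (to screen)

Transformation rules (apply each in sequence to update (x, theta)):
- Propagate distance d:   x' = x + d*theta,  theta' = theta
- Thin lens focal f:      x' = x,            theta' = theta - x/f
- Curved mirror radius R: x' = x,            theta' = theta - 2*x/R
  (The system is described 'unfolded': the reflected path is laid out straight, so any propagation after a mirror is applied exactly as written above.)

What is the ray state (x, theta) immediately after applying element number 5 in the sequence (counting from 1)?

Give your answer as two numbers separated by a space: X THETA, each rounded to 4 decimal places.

Answer: 9.7635 0.1291

Derivation:
Initial: x=-5.0000 theta=0.3000
After 1 (propagate distance d=21): x=1.3000 theta=0.3000
After 2 (thin lens f=-56): x=1.3000 theta=181/560 (≈0.3232)
After 3 (propagate distance d=17): x=761/112 (≈6.7946) theta=181/560 (≈0.3232)
After 4 (thin lens f=35): x=761/112 (≈6.7946) theta=253/1960 (≈0.1291)
After 5 (propagate distance d=23): x=38273/3920 (≈9.7635) theta=253/1960 (≈0.1291)
Rounded to 4 decimal places: x = 9.7635, theta = 0.1291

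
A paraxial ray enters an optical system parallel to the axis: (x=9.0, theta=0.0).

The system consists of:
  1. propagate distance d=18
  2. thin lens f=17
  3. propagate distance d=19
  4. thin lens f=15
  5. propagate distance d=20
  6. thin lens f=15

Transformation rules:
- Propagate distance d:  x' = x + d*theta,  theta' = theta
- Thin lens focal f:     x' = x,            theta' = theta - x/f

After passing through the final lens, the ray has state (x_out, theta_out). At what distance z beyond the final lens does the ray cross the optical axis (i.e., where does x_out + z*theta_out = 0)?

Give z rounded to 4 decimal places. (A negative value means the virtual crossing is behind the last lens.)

Initial: x=9.0000 theta=0.0000
After 1 (propagate distance d=18): x=9.0000 theta=0.0000
After 2 (thin lens f=17): x=9.0000 theta=-9/17 (≈-0.5294)
After 3 (propagate distance d=19): x=-18/17 (≈-1.0588) theta=-9/17 (≈-0.5294)
After 4 (thin lens f=15): x=-18/17 (≈-1.0588) theta=-39/85 (≈-0.4588)
After 5 (propagate distance d=20): x=-174/17 (≈-10.2353) theta=-39/85 (≈-0.4588)
After 6 (thin lens f=15): x=-174/17 (≈-10.2353) theta=19/85 (≈0.2235)
z_focus = -x_out/theta_out = -(-174/17)/(19/85) = 870/19 ≈ 45.7895
Rounded to 4 decimal places: z = 45.7895

Answer: 45.7895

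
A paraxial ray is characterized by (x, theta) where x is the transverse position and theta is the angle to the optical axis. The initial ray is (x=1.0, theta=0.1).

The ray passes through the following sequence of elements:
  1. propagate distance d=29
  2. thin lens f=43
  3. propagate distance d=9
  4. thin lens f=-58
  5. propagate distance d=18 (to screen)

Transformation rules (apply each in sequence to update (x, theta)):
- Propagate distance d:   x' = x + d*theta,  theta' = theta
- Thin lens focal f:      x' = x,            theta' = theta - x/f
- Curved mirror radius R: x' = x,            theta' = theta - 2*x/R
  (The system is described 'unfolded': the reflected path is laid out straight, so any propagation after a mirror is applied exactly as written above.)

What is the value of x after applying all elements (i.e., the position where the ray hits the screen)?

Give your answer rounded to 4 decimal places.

Initial: x=1.0000 theta=0.1000
After 1 (propagate distance d=29): x=3.9000 theta=0.1000
After 2 (thin lens f=43): x=3.9000 theta=2/215 (≈0.0093)
After 3 (propagate distance d=9): x=1713/430 (≈3.9837) theta=2/215 (≈0.0093)
After 4 (thin lens f=-58): x=1713/430 (≈3.9837) theta=389/4988 (≈0.0780)
After 5 (propagate distance d=18 (to screen)): x=33591/6235 (≈5.3875) theta=389/4988 (≈0.0780)
Rounded to 4 decimal places: x = 5.3875

Answer: 5.3875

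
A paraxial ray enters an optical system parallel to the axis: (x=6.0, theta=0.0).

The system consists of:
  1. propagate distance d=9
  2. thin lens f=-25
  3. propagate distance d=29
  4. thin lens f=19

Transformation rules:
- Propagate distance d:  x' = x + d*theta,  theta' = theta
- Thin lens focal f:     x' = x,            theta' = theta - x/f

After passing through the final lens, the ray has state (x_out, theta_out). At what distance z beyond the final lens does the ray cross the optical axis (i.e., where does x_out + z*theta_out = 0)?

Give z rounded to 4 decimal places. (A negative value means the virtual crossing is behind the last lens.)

Answer: 29.3143

Derivation:
Initial: x=6.0000 theta=0.0000
After 1 (propagate distance d=9): x=6.0000 theta=0.0000
After 2 (thin lens f=-25): x=6.0000 theta=0.2400
After 3 (propagate distance d=29): x=12.9600 theta=0.2400
After 4 (thin lens f=19): x=12.9600 theta=-42/95 (≈-0.4421)
z_focus = -x_out/theta_out = -(12.9600)/(-42/95) = 1026/35 ≈ 29.3143
Rounded to 4 decimal places: z = 29.3143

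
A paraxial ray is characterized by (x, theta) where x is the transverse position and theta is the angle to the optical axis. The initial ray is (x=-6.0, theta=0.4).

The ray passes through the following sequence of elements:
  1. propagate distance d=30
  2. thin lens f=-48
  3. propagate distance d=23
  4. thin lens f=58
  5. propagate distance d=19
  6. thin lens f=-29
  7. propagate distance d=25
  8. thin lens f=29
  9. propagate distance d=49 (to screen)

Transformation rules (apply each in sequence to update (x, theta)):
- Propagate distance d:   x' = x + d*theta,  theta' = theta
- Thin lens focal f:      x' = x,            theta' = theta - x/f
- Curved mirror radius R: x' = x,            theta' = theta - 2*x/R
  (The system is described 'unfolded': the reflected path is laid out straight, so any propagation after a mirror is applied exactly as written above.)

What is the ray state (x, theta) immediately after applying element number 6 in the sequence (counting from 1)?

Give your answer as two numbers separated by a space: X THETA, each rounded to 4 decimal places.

Answer: 22.1289 0.9764

Derivation:
Initial: x=-6.0000 theta=0.4000
After 1 (propagate distance d=30): x=6.0000 theta=0.4000
After 2 (thin lens f=-48): x=6.0000 theta=0.5250
After 3 (propagate distance d=23): x=18.0750 theta=0.5250
After 4 (thin lens f=58): x=18.0750 theta=99/464 (≈0.2134)
After 5 (propagate distance d=19): x=51339/2320 (≈22.1289) theta=99/464 (≈0.2134)
After 6 (thin lens f=-29): x=51339/2320 (≈22.1289) theta=32847/33640 (≈0.9764)
Rounded to 4 decimal places: x = 22.1289, theta = 0.9764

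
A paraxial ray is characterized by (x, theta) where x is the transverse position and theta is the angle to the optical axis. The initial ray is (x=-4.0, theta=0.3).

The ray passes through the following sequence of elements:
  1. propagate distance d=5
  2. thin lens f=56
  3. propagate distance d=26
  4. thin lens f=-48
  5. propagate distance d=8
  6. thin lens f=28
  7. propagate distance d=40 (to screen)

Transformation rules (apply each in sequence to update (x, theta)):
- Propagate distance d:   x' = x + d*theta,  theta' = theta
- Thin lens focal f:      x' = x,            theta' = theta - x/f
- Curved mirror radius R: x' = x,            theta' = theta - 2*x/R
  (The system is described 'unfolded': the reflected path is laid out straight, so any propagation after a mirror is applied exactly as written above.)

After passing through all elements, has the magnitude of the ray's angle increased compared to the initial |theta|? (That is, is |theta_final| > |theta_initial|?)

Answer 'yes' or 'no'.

Answer: no

Derivation:
Initial: x=-4.0000 theta=0.3000
After 1 (propagate distance d=5): x=-2.5000 theta=0.3000
After 2 (thin lens f=56): x=-2.5000 theta=193/560 (≈0.3446)
After 3 (propagate distance d=26): x=1809/280 (≈6.4607) theta=193/560 (≈0.3446)
After 4 (thin lens f=-48): x=1809/280 (≈6.4607) theta=2147/4480 (≈0.4792)
After 5 (propagate distance d=8): x=1153/112 (≈10.2946) theta=2147/4480 (≈0.4792)
After 6 (thin lens f=28): x=1153/112 (≈10.2946) theta=3499/31360 (≈0.1116)
After 7 (propagate distance d=40 (to screen)): x=5785/392 (≈14.7577) theta=3499/31360 (≈0.1116)
|theta_initial|=0.3000 |theta_final|=3499/31360 (≈0.1116) -> not increased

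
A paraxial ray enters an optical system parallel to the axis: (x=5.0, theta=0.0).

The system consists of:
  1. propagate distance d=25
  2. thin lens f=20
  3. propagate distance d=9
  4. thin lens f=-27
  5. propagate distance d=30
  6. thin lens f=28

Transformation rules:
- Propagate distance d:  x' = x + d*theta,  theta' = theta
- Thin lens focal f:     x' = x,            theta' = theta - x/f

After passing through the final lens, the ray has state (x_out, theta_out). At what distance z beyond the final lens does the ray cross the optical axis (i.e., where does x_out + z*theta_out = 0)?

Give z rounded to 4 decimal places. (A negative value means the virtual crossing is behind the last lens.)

Initial: x=5.0000 theta=0.0000
After 1 (propagate distance d=25): x=5.0000 theta=0.0000
After 2 (thin lens f=20): x=5.0000 theta=-0.2500
After 3 (propagate distance d=9): x=2.7500 theta=-0.2500
After 4 (thin lens f=-27): x=2.7500 theta=-4/27 (≈-0.1481)
After 5 (propagate distance d=30): x=-61/36 (≈-1.6944) theta=-4/27 (≈-0.1481)
After 6 (thin lens f=28): x=-61/36 (≈-1.6944) theta=-265/3024 (≈-0.0876)
z_focus = -x_out/theta_out = -(-61/36)/(-265/3024) = -5124/265 ≈ -19.3358
Rounded to 4 decimal places: z = -19.3358

Answer: -19.3358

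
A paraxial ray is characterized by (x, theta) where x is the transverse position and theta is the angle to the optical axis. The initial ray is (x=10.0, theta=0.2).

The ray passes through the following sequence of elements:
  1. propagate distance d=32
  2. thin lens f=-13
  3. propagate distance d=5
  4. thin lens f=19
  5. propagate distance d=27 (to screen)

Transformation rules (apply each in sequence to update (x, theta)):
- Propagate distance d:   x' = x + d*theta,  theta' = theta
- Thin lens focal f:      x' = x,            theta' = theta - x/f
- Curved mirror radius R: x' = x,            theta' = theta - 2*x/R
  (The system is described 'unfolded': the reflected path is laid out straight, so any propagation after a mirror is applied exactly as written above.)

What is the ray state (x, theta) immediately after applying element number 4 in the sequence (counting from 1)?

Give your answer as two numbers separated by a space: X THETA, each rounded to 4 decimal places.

Initial: x=10.0000 theta=0.2000
After 1 (propagate distance d=32): x=16.4000 theta=0.2000
After 2 (thin lens f=-13): x=16.4000 theta=19/13 (≈1.4615)
After 3 (propagate distance d=5): x=1541/65 (≈23.7077) theta=19/13 (≈1.4615)
After 4 (thin lens f=19): x=1541/65 (≈23.7077) theta=264/1235 (≈0.2138)
Rounded to 4 decimal places: x = 23.7077, theta = 0.2138

Answer: 23.7077 0.2138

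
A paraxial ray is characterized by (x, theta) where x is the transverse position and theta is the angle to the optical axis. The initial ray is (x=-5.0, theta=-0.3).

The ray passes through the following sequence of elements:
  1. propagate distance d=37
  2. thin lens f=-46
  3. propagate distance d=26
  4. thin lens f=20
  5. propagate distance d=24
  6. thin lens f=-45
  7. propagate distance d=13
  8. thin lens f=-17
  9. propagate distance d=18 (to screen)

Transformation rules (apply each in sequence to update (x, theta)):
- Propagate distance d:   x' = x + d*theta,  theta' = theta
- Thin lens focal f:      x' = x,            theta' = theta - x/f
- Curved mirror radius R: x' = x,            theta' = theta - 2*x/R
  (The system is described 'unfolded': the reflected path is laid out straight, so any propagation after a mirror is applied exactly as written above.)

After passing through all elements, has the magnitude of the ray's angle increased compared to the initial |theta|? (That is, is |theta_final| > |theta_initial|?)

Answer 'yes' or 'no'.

Answer: yes

Derivation:
Initial: x=-5.0000 theta=-0.3000
After 1 (propagate distance d=37): x=-16.1000 theta=-0.3000
After 2 (thin lens f=-46): x=-16.1000 theta=-0.6500
After 3 (propagate distance d=26): x=-33.0000 theta=-0.6500
After 4 (thin lens f=20): x=-33.0000 theta=1.0000
After 5 (propagate distance d=24): x=-9.0000 theta=1.0000
After 6 (thin lens f=-45): x=-9.0000 theta=0.8000
After 7 (propagate distance d=13): x=1.4000 theta=0.8000
After 8 (thin lens f=-17): x=1.4000 theta=15/17 (≈0.8824)
After 9 (propagate distance d=18 (to screen)): x=1469/85 (≈17.2824) theta=15/17 (≈0.8824)
|theta_initial|=0.3000 |theta_final|=15/17 (≈0.8824) -> increased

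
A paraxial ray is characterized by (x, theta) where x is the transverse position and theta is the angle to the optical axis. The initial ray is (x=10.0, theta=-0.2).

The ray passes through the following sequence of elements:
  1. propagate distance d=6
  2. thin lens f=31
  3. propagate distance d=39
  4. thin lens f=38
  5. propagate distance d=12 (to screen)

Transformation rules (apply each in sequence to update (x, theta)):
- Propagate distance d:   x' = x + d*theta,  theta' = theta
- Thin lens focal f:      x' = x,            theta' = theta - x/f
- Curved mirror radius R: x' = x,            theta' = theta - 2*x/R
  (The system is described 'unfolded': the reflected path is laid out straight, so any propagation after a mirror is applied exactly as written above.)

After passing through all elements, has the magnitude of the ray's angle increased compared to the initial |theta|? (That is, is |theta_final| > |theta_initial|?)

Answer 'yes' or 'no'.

Answer: yes

Derivation:
Initial: x=10.0000 theta=-0.2000
After 1 (propagate distance d=6): x=8.8000 theta=-0.2000
After 2 (thin lens f=31): x=8.8000 theta=-15/31 (≈-0.4839)
After 3 (propagate distance d=39): x=-1561/155 (≈-10.0710) theta=-15/31 (≈-0.4839)
After 4 (thin lens f=38): x=-1561/155 (≈-10.0710) theta=-1289/5890 (≈-0.2188)
After 5 (propagate distance d=12 (to screen)): x=-37393/2945 (≈-12.6971) theta=-1289/5890 (≈-0.2188)
|theta_initial|=0.2000 |theta_final|=1289/5890 (≈0.2188) -> increased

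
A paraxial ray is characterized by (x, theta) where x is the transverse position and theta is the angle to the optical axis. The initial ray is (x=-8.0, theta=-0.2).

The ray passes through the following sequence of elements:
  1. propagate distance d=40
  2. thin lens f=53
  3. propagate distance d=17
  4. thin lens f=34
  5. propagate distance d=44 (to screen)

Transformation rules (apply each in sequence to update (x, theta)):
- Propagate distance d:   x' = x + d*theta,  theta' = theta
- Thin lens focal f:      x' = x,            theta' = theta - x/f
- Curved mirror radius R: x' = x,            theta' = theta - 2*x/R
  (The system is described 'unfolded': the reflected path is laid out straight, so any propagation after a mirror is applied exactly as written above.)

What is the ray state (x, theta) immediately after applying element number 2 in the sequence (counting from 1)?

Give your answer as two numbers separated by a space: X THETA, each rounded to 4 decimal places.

Initial: x=-8.0000 theta=-0.2000
After 1 (propagate distance d=40): x=-16.0000 theta=-0.2000
After 2 (thin lens f=53): x=-16.0000 theta=27/265 (≈0.1019)
Rounded to 4 decimal places: x = -16.0000, theta = 0.1019

Answer: -16.0000 0.1019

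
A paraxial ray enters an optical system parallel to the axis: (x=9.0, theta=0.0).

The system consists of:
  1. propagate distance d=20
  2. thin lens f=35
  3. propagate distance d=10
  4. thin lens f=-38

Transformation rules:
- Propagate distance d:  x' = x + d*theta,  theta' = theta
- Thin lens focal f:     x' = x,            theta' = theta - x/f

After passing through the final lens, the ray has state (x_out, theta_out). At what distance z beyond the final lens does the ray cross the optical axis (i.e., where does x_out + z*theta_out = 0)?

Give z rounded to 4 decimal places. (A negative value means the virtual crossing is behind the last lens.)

Initial: x=9.0000 theta=0.0000
After 1 (propagate distance d=20): x=9.0000 theta=0.0000
After 2 (thin lens f=35): x=9.0000 theta=-9/35 (≈-0.2571)
After 3 (propagate distance d=10): x=45/7 (≈6.4286) theta=-9/35 (≈-0.2571)
After 4 (thin lens f=-38): x=45/7 (≈6.4286) theta=-117/1330 (≈-0.0880)
z_focus = -x_out/theta_out = -(45/7)/(-117/1330) = 950/13 ≈ 73.0769
Rounded to 4 decimal places: z = 73.0769

Answer: 73.0769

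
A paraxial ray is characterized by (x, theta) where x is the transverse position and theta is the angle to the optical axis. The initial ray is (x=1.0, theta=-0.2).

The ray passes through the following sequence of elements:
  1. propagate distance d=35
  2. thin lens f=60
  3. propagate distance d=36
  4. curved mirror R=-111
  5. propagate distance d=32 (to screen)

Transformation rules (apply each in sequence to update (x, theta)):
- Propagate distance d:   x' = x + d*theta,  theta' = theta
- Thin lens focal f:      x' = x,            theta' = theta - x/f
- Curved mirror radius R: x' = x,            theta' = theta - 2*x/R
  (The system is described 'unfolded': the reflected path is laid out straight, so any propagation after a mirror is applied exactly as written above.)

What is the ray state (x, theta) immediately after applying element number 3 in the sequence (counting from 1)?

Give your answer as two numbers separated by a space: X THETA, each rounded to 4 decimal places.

Answer: -9.6000 -0.1000

Derivation:
Initial: x=1.0000 theta=-0.2000
After 1 (propagate distance d=35): x=-6.0000 theta=-0.2000
After 2 (thin lens f=60): x=-6.0000 theta=-0.1000
After 3 (propagate distance d=36): x=-9.6000 theta=-0.1000
Rounded to 4 decimal places: x = -9.6000, theta = -0.1000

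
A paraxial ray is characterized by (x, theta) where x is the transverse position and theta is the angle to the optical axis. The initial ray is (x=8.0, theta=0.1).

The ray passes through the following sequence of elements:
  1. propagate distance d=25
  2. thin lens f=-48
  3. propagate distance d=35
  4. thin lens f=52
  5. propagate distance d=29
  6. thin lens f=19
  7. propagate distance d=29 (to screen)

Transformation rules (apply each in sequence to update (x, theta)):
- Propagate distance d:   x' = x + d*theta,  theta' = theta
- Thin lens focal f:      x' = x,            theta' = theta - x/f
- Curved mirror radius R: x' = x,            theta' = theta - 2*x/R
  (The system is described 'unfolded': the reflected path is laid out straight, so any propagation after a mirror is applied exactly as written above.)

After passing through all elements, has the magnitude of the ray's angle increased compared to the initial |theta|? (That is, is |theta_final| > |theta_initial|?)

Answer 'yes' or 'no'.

Initial: x=8.0000 theta=0.1000
After 1 (propagate distance d=25): x=10.5000 theta=0.1000
After 2 (thin lens f=-48): x=10.5000 theta=51/160 (≈0.3188)
After 3 (propagate distance d=35): x=693/32 (≈21.6563) theta=51/160 (≈0.3188)
After 4 (thin lens f=52): x=693/32 (≈21.6563) theta=-813/8320 (≈-0.0977)
After 5 (propagate distance d=29): x=156603/8320 (≈18.8225) theta=-813/8320 (≈-0.0977)
After 6 (thin lens f=19): x=156603/8320 (≈18.8225) theta=-17205/15808 (≈-1.0884)
After 7 (propagate distance d=29 (to screen)): x=-2013993/158080 (≈-12.7403) theta=-17205/15808 (≈-1.0884)
|theta_initial|=0.1000 |theta_final|=17205/15808 (≈1.0884) -> increased

Answer: yes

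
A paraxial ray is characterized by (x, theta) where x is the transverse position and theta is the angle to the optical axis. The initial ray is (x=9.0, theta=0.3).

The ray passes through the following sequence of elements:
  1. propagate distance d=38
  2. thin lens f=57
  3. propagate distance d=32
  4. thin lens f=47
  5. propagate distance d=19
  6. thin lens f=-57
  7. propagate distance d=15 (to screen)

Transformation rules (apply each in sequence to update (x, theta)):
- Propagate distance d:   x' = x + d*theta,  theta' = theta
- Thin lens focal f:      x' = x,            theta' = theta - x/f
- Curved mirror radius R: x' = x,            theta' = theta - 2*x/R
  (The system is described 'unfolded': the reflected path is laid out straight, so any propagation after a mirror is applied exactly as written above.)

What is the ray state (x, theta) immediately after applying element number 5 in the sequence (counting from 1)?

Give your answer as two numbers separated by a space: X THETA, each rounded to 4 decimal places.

Initial: x=9.0000 theta=0.3000
After 1 (propagate distance d=38): x=20.4000 theta=0.3000
After 2 (thin lens f=57): x=20.4000 theta=-11/190 (≈-0.0579)
After 3 (propagate distance d=32): x=1762/95 (≈18.5474) theta=-11/190 (≈-0.0579)
After 4 (thin lens f=47): x=1762/95 (≈18.5474) theta=-4041/8930 (≈-0.4525)
After 5 (propagate distance d=19): x=88849/8930 (≈9.9495) theta=-4041/8930 (≈-0.4525)
Rounded to 4 decimal places: x = 9.9495, theta = -0.4525

Answer: 9.9495 -0.4525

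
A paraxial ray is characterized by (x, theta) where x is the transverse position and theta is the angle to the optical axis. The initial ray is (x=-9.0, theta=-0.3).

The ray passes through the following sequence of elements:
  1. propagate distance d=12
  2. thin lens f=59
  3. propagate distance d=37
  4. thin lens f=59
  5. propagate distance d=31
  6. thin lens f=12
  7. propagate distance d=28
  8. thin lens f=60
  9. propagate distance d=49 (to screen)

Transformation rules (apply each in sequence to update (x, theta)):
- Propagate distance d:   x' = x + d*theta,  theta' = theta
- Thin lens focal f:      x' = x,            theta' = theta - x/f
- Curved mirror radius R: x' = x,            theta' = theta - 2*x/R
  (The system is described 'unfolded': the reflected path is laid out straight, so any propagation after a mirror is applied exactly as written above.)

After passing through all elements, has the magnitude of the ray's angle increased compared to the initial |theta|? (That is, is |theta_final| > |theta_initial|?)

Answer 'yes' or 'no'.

Initial: x=-9.0000 theta=-0.3000
After 1 (propagate distance d=12): x=-12.6000 theta=-0.3000
After 2 (thin lens f=59): x=-12.6000 theta=-51/590 (≈-0.0864)
After 3 (propagate distance d=37): x=-9321/590 (≈-15.7983) theta=-51/590 (≈-0.0864)
After 4 (thin lens f=59): x=-9321/590 (≈-15.7983) theta=3156/17405 (≈0.1813)
After 5 (propagate distance d=31): x=-354267/34810 (≈-10.1772) theta=3156/17405 (≈0.1813)
After 6 (thin lens f=12): x=-354267/34810 (≈-10.1772) theta=143337/139240 (≈1.0294)
After 7 (propagate distance d=28): x=324546/17405 (≈18.6467) theta=143337/139240 (≈1.0294)
After 8 (thin lens f=60): x=324546/17405 (≈18.6467) theta=500321/696200 (≈0.7186)
After 9 (propagate distance d=49 (to screen)): x=37497569/696200 (≈53.8603) theta=500321/696200 (≈0.7186)
|theta_initial|=0.3000 |theta_final|=500321/696200 (≈0.7186) -> increased

Answer: yes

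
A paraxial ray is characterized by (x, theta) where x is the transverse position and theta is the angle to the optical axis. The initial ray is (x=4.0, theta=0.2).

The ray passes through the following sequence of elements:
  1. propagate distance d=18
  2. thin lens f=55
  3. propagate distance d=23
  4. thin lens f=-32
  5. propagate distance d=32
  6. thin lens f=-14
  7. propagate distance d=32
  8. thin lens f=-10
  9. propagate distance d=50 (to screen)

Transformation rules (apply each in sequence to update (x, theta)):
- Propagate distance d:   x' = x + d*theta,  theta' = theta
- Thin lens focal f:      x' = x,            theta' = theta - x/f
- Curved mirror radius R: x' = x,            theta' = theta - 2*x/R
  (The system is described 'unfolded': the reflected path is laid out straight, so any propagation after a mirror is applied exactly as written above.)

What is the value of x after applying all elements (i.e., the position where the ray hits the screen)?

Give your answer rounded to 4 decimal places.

Initial: x=4.0000 theta=0.2000
After 1 (propagate distance d=18): x=7.6000 theta=0.2000
After 2 (thin lens f=55): x=7.6000 theta=17/275 (≈0.0618)
After 3 (propagate distance d=23): x=2481/275 (≈9.0218) theta=17/275 (≈0.0618)
After 4 (thin lens f=-32): x=2481/275 (≈9.0218) theta=11/32 (≈0.3438)
After 5 (propagate distance d=32): x=5506/275 (≈20.0218) theta=11/32 (≈0.3438)
After 6 (thin lens f=-14): x=5506/275 (≈20.0218) theta=109271/61600 (≈1.7739)
After 7 (propagate distance d=32): x=147813/1925 (≈76.7860) theta=109271/61600 (≈1.7739)
After 8 (thin lens f=-10): x=147813/1925 (≈76.7860) theta=415909/44000 (≈9.4525)
After 9 (propagate distance d=50 (to screen)): x=16921823/30800 (≈549.4098) theta=415909/44000 (≈9.4525)
Rounded to 4 decimal places: x = 549.4098

Answer: 549.4098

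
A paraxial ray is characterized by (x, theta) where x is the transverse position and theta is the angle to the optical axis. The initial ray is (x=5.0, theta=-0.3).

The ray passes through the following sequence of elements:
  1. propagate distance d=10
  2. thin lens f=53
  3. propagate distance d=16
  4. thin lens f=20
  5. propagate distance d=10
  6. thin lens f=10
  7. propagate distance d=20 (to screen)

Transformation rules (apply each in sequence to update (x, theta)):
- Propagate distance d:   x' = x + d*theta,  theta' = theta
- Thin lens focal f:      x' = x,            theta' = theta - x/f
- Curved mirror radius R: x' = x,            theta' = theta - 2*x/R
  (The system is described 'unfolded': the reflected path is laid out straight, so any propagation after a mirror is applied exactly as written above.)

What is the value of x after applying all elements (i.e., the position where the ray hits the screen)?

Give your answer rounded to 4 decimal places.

Answer: 1.7283

Derivation:
Initial: x=5.0000 theta=-0.3000
After 1 (propagate distance d=10): x=2.0000 theta=-0.3000
After 2 (thin lens f=53): x=2.0000 theta=-179/530 (≈-0.3377)
After 3 (propagate distance d=16): x=-902/265 (≈-3.4038) theta=-179/530 (≈-0.3377)
After 4 (thin lens f=20): x=-902/265 (≈-3.4038) theta=-222/1325 (≈-0.1675)
After 5 (propagate distance d=10): x=-1346/265 (≈-5.0792) theta=-222/1325 (≈-0.1675)
After 6 (thin lens f=10): x=-1346/265 (≈-5.0792) theta=451/1325 (≈0.3404)
After 7 (propagate distance d=20 (to screen)): x=458/265 (≈1.7283) theta=451/1325 (≈0.3404)
Rounded to 4 decimal places: x = 1.7283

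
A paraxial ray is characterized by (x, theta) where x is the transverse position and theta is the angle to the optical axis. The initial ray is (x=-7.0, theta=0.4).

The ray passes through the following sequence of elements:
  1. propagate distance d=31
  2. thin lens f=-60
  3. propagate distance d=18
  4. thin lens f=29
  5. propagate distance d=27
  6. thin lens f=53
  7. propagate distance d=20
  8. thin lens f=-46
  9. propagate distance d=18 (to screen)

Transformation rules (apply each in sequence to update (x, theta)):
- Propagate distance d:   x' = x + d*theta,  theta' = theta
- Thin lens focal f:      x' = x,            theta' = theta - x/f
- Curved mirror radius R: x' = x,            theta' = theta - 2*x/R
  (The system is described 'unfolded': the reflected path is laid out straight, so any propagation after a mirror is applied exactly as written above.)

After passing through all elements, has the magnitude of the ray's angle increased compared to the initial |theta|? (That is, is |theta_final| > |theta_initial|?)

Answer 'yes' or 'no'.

Initial: x=-7.0000 theta=0.4000
After 1 (propagate distance d=31): x=5.4000 theta=0.4000
After 2 (thin lens f=-60): x=5.4000 theta=0.4900
After 3 (propagate distance d=18): x=14.2200 theta=0.4900
After 4 (thin lens f=29): x=14.2200 theta=-1/2900 (≈-0.0003)
After 5 (propagate distance d=27): x=41211/2900 (≈14.2107) theta=-1/2900 (≈-0.0003)
After 6 (thin lens f=53): x=41211/2900 (≈14.2107) theta=-10316/38425 (≈-0.2685)
After 7 (propagate distance d=20): x=1358903/153700 (≈8.8413) theta=-10316/38425 (≈-0.2685)
After 8 (thin lens f=-46): x=1358903/153700 (≈8.8413) theta=-539241/7070200 (≈-0.0763)
After 9 (propagate distance d=18 (to screen)): x=9104/1219 (≈7.4684) theta=-539241/7070200 (≈-0.0763)
|theta_initial|=0.4000 |theta_final|=539241/7070200 (≈0.0763) -> not increased

Answer: no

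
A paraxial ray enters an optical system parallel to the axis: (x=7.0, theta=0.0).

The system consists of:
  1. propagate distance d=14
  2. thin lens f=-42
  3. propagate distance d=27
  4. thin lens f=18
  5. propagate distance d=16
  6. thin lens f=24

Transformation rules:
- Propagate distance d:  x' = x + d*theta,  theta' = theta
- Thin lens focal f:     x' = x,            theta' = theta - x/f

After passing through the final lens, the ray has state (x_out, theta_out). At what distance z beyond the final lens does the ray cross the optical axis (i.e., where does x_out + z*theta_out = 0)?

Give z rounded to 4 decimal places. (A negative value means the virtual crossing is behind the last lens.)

Initial: x=7.0000 theta=0.0000
After 1 (propagate distance d=14): x=7.0000 theta=0.0000
After 2 (thin lens f=-42): x=7.0000 theta=1/6 (≈0.1667)
After 3 (propagate distance d=27): x=11.5000 theta=1/6 (≈0.1667)
After 4 (thin lens f=18): x=11.5000 theta=-17/36 (≈-0.4722)
After 5 (propagate distance d=16): x=71/18 (≈3.9444) theta=-17/36 (≈-0.4722)
After 6 (thin lens f=24): x=71/18 (≈3.9444) theta=-275/432 (≈-0.6366)
z_focus = -x_out/theta_out = -(71/18)/(-275/432) = 1704/275 ≈ 6.1964
Rounded to 4 decimal places: z = 6.1964

Answer: 6.1964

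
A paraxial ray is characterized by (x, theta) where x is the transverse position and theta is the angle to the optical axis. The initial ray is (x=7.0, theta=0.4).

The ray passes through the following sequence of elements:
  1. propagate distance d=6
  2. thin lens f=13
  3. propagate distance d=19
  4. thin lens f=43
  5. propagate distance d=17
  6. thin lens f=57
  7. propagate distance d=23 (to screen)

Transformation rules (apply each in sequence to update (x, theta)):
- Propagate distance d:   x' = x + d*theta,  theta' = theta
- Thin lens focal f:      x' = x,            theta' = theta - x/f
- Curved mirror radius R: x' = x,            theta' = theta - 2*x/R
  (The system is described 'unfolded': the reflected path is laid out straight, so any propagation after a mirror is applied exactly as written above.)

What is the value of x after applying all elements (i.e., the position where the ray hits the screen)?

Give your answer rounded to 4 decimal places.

Answer: -11.2751

Derivation:
Initial: x=7.0000 theta=0.4000
After 1 (propagate distance d=6): x=9.4000 theta=0.4000
After 2 (thin lens f=13): x=9.4000 theta=-21/65 (≈-0.3231)
After 3 (propagate distance d=19): x=212/65 (≈3.2615) theta=-21/65 (≈-0.3231)
After 4 (thin lens f=43): x=212/65 (≈3.2615) theta=-223/559 (≈-0.3989)
After 5 (propagate distance d=17): x=-9839/2795 (≈-3.5202) theta=-223/559 (≈-0.3989)
After 6 (thin lens f=57): x=-9839/2795 (≈-3.5202) theta=-4132/12255 (≈-0.3372)
After 7 (propagate distance d=23 (to screen)): x=-1796291/159315 (≈-11.2751) theta=-4132/12255 (≈-0.3372)
Rounded to 4 decimal places: x = -11.2751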